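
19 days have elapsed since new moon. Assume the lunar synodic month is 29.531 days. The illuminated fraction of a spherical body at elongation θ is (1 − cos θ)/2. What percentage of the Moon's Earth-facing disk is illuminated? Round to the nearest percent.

Elongation θ = 360° × 19/29.531 ≈ 231.6°.
cos 231.6° = (-0.621), so f = (1 − (-0.621))/2 = 0.810, so 81%.

81%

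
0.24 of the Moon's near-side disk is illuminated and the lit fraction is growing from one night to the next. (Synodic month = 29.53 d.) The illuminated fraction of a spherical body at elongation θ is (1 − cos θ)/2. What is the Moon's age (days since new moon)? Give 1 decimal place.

4.8 days

cos θ = 1 − 2f = 0.520, giving a principal value of 58.7°.
The Moon is waxing (0°–180°), so θ = 58.7° directly.
Age = 29.53 × 58.7°/360° ≈ 4.81 days.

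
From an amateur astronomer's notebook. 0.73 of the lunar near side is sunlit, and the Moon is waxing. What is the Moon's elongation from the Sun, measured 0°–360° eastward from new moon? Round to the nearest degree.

From f = (1 − cos θ)/2: cos θ = 1 − 2×0.73 = -0.460; arccos → 117.4°.
The Moon is waxing (0°–180°), so θ = 117.4° directly.

117°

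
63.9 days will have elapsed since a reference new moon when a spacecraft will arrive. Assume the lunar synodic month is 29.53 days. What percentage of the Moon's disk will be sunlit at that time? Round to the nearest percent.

24%

63.9/29.53 = 2.164 lunations, so 2 complete cycles and 4.84 d into the next.
The Moon has covered 4.84/29.53 of its cycle, so θ ≈ 360° × 4.84/29.53 = 59.0°.
cos 59.0° = 0.515, so f = (1 − 0.515)/2 = 0.243, so 24%.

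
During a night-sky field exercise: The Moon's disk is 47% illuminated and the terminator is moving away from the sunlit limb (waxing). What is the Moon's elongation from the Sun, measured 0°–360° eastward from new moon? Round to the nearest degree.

cos θ = 1 − 2f = 0.060, giving a principal value of 86.6°.
The Moon is waxing (0°–180°), so θ = 86.6° directly.

87°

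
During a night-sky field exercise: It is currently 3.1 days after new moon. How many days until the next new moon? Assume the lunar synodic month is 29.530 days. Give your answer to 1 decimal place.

26.4 days

One full lunation from the last new moon is 29.530 d; remaining = 29.530 − 3.1 = 26.430 d.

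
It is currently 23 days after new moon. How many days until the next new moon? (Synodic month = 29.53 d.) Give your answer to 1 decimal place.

6.5 days

The next new moon completes the synodic month: 29.53 − 23 = 6.530 days.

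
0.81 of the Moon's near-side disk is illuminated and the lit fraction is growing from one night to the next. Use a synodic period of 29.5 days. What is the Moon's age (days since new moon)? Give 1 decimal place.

Invert f = (1 − cos θ)/2 to get cos θ = 1 − 2(0.81) = -0.620, hence θ₀ = arccos -0.620 = 128.3°.
Waxing ⇒ before full, so θ = 128.3°.
That fraction of the synodic month is 128.3/360 × 29.5 d ≈ 10.51 d.

10.5 days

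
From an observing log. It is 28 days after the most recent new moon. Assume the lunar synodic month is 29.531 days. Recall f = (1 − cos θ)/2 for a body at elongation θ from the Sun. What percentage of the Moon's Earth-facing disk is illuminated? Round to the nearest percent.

The Moon has covered 28/29.531 of its cycle, so θ ≈ 360° × 28/29.531 = 341.3°.
Illuminated fraction = (1 − cos 341.3°)/2 = (1 − 0.947)/2 ≈ 0.026, so 3%.

3%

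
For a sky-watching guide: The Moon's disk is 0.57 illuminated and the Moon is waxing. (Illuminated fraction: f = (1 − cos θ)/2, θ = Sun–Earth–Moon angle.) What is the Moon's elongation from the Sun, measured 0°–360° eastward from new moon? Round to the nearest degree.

cos θ = 1 − 2f = -0.140, giving a principal value of 98.0°.
Before full moon the principal value applies: θ = 98.0°.

98°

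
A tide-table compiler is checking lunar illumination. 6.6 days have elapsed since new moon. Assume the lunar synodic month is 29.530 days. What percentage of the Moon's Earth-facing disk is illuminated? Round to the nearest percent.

The Moon has covered 6.6/29.530 of its cycle, so θ ≈ 360° × 6.6/29.530 = 80.5°.
Illuminated fraction = (1 − cos 80.5°)/2 = (1 − 0.166)/2 ≈ 0.417, so 42%.

42%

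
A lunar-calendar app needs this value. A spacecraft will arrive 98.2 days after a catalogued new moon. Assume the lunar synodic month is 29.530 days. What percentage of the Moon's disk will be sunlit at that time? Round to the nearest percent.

73%

Reduce mod P: 98.2 − 3×29.530 = 9.61 d into the current lunation.
Phase angle: θ = 360°·(9.61 d)/(29.530 d) = 117.2°.
cos 117.2° = (-0.456), so f = (1 − (-0.456))/2 = 0.728, so 73%.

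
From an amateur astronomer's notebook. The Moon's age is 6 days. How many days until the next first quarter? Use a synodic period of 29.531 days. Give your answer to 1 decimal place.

First quarter is 0.25 of the way through the cycle: age 0.25 × 29.531 = 7.383 d.
That is 7.383 − 6 = 1.383 days ahead.

1.4 days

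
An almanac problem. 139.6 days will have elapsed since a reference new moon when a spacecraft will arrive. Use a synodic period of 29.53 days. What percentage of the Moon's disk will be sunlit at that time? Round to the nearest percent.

57%

139.6/29.53 = 4.727 lunations, so 4 complete cycles and 21.48 d into the next.
Phase angle: θ = 360°·(21.48 d)/(29.53 d) = 261.9°.
cos 261.9° = (-0.142), so f = (1 − (-0.142))/2 = 0.571, so 57%.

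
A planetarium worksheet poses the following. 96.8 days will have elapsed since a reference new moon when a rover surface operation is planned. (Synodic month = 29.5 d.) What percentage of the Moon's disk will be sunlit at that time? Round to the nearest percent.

60%

96.8/29.5 = 3.281 lunations, so 3 complete cycles and 8.30 d into the next.
The Moon has covered 8.30/29.5 of its cycle, so θ ≈ 360° × 8.30/29.5 = 101.3°.
With cos θ = (-0.196), the lit fraction is (1 − (-0.196))/2 ≈ 0.598, so 60%.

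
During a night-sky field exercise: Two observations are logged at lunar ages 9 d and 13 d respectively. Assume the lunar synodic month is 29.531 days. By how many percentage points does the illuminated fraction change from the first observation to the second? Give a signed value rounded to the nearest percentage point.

+30 pp

θ₁ = 360° × 9/29.531 = 109.7°, f₁ = (1 − cos θ₁)/2 = 0.669.
θ₂ = 360° × 13/29.531 = 158.5°, f₂ = (1 − cos θ₂)/2 = 0.965.
Change = f₂ − f₁ = +0.296 → +30 percentage points.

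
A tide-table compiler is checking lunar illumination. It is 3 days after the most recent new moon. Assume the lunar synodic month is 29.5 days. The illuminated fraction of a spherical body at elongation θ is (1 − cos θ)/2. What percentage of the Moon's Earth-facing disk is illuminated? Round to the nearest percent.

10%

Phase angle: θ = 360°·(3 d)/(29.5 d) = 36.6°.
Illuminated fraction = (1 − cos 36.6°)/2 = (1 − 0.803)/2 ≈ 0.099, so 10%.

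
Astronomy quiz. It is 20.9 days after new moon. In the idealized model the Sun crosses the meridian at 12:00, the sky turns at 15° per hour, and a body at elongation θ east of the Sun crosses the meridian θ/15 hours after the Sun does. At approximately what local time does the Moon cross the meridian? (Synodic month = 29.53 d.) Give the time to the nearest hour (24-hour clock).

Elongation θ = 360° × 20.9/29.53 ≈ 254.8°.
At 15° of sky rotation per hour, 254.8° corresponds to a 16.99 h lag.
12:00 + 16.99 h ≈ 04:59 → 05:00 to the nearest hour.

05:00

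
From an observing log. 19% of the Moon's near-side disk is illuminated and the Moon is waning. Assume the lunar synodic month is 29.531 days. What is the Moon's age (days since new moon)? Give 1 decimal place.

25.3 days

Invert f = (1 − cos θ)/2 to get cos θ = 1 − 2(0.19) = 0.620, hence θ₀ = arccos 0.620 = 51.7°.
Since the Moon is past full (waning), take the reflex angle: θ = 360° − 51.7° = 308.3°.
At 360°/29.531 d per day, 308.3° corresponds to 25.29 days.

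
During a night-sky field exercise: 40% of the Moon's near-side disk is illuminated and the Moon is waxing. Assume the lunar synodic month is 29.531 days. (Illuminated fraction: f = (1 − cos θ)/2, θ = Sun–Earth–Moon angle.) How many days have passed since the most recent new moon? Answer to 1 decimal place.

6.4 days

From f = (1 − cos θ)/2: cos θ = 1 − 2×0.40 = 0.200; arccos → 78.5°.
Waxing ⇒ before full, so θ = 78.5°.
That fraction of the synodic month is 78.5/360 × 29.531 d ≈ 6.44 d.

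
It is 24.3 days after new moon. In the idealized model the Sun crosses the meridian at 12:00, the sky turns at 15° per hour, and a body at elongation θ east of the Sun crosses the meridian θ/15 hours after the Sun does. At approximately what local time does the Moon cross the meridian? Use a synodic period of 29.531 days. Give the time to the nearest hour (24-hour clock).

08:00

Elongation θ = 360° × 24.3/29.531 ≈ 296.2°.
Delay after the Sun = 296.2° / (15°/h) ≈ 19.75 h.
12:00 + 19.75 h ≈ 07:45 → 08:00 to the nearest hour.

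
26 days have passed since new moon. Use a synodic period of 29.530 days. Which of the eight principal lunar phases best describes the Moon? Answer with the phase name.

waning crescent

θ ≈ 360° × 26/29.530 = 317°, which falls in the waning crescent sector.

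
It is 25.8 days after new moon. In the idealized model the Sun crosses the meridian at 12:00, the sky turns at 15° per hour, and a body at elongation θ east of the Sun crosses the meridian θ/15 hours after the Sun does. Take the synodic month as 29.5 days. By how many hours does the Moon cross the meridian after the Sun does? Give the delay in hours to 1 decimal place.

21.0 h

Elongation θ = 360° × 25.8/29.5 ≈ 314.8°.
Delay after the Sun = 314.8° / (15°/h) ≈ 20.99 h.
So the Moon crosses the meridian 20.99 h after the Sun.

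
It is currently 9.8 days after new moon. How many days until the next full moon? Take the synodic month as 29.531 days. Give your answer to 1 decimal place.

Full moon is 0.5 of the way through the cycle: age 0.5 × 29.531 = 14.765 d.
So 4.965 days remain (14.765 − 9.8).

5.0 days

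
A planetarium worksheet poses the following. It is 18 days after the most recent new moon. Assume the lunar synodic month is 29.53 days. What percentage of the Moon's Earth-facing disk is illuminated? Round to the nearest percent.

89%

Elongation θ = 360° × 18/29.53 ≈ 219.4°.
With cos θ = (-0.772), the lit fraction is (1 − (-0.772))/2 ≈ 0.886, so 89%.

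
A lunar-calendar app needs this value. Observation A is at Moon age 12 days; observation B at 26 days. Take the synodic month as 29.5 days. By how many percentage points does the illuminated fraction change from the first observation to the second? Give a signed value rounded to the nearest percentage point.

-78 pp

First observation: θ = 360°·12/29.5 = 146.4°, so f = 0.917.
Second observation: θ = 317.3°, f = 0.133.
Δf = 0.133 − 0.917 = -0.784, i.e. -78 pp.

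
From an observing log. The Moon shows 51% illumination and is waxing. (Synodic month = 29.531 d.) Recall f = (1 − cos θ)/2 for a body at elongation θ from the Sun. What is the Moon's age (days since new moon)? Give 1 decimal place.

7.5 days

From f = (1 − cos θ)/2: cos θ = 1 − 2×0.51 = -0.020; arccos → 91.1°.
Waxing ⇒ before full, so θ = 91.1°.
That fraction of the synodic month is 91.1/360 × 29.531 d ≈ 7.48 d.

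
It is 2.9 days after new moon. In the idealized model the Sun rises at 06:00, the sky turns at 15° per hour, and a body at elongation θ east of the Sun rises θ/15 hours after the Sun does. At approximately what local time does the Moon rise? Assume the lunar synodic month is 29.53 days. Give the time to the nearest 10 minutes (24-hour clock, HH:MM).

The Moon has covered 2.9/29.53 of its cycle, so θ ≈ 360° × 2.9/29.53 = 35.4°.
The Moon trails the Sun by θ/15 = 35.4/15 ≈ 2.36 hours.
06:00 + 2.357 h ≈ 08:21 → 08:20 to the nearest ten minutes.

08:20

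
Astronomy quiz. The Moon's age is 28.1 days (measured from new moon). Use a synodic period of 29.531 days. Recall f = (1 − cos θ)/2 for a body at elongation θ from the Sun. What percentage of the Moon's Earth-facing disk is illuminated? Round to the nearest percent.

2%

Phase angle: θ = 360°·(28.1 d)/(29.531 d) = 342.6°.
With cos θ = 0.954, the lit fraction is (1 − 0.954)/2 ≈ 0.023, so 2%.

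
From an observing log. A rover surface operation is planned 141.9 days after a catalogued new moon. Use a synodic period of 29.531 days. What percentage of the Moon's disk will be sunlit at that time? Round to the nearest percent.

33%

141.9/29.531 = 4.805 lunations, so 4 complete cycles and 23.78 d into the next.
Phase angle: θ = 360°·(23.78 d)/(29.531 d) = 289.8°.
Illuminated fraction = (1 − cos 289.8°)/2 = (1 − 0.339)/2 ≈ 0.330, so 33%.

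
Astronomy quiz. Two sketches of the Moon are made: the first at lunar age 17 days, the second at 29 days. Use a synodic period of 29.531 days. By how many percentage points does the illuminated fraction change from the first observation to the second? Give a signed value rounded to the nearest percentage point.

θ₁ = 360° × 17/29.531 = 207.2°, f₁ = (1 − cos θ₁)/2 = 0.945.
θ₂ = 360° × 29/29.531 = 353.5°, f₂ = (1 − cos θ₂)/2 = 0.003.
Change = f₂ − f₁ = -0.941 → -94 percentage points.

-94 percentage points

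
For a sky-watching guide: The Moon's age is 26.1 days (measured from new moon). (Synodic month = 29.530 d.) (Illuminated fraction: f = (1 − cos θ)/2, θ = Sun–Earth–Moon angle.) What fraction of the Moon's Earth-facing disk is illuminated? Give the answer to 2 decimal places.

0.13

Phase angle: θ = 360°·(26.1 d)/(29.530 d) = 318.2°.
Illuminated fraction = (1 − cos 318.2°)/2 = (1 − 0.745)/2 ≈ 0.127.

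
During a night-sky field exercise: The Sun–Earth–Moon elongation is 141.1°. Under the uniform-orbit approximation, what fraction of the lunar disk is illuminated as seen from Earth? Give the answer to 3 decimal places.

0.889

cos 141.1° = (-0.778), so f = (1 − (-0.778))/2 = 0.889.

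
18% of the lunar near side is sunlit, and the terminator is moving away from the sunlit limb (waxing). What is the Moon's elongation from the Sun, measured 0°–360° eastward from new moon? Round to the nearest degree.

50°

cos θ = 1 − 2f = 0.640, giving a principal value of 50.2°.
The Moon is waxing (0°–180°), so θ = 50.2° directly.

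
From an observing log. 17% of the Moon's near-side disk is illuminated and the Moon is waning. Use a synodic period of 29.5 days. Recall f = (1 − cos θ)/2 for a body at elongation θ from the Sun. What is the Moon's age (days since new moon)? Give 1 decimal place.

Invert f = (1 − cos θ)/2 to get cos θ = 1 − 2(0.17) = 0.660, hence θ₀ = arccos 0.660 = 48.7°.
A waning Moon lies in 180°–360°, so θ = 360° − 48.7° = 311.3°.
At 360°/29.5 d per day, 311.3° corresponds to 25.51 days.

25.5 days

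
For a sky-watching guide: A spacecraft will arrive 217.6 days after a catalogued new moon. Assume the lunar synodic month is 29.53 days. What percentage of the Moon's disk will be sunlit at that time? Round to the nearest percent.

217.6/29.53 = 7.369 lunations, so 7 complete cycles and 10.89 d into the next.
Elongation θ = 360° × 10.89/29.53 ≈ 132.8°.
Illuminated fraction = (1 − cos 132.8°)/2 = (1 − (-0.679))/2 ≈ 0.839, so 84%.

84%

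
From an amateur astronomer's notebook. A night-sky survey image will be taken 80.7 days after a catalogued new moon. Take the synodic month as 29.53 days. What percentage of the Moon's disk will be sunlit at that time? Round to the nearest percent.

55%

80.7/29.53 = 2.733 lunations, so 2 complete cycles and 21.64 d into the next.
Phase angle: θ = 360°·(21.64 d)/(29.53 d) = 263.8°.
cos 263.8° = (-0.108), so f = (1 − (-0.108))/2 = 0.554, so 55%.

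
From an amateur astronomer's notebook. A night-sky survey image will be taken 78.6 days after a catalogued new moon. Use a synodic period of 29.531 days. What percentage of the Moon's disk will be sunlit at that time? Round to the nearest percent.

76%

78.6 d spans 2 complete synodic months (2 × 29.531 = 59.06 d) plus 19.54 d.
The Moon has covered 19.54/29.531 of its cycle, so θ ≈ 360° × 19.54/29.531 = 238.2°.
With cos θ = (-0.527), the lit fraction is (1 − (-0.527))/2 ≈ 0.764, so 76%.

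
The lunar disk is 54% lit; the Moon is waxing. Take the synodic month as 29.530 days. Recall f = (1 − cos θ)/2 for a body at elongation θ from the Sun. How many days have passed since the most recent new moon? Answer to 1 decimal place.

Invert f = (1 − cos θ)/2 to get cos θ = 1 − 2(0.54) = -0.080, hence θ₀ = arccos -0.080 = 94.6°.
The Moon is waxing (0°–180°), so θ = 94.6° directly.
That fraction of the synodic month is 94.6/360 × 29.530 d ≈ 7.76 d.

7.8 days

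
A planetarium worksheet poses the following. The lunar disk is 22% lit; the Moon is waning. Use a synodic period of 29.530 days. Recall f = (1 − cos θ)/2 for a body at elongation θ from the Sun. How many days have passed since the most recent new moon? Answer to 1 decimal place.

24.9 days

Invert f = (1 − cos θ)/2 to get cos θ = 1 − 2(0.22) = 0.560, hence θ₀ = arccos 0.560 = 55.9°.
Waning ⇒ past full, so θ = 360° − 55.9° = 304.1°.
That fraction of the synodic month is 304.1/360 × 29.530 d ≈ 24.94 d.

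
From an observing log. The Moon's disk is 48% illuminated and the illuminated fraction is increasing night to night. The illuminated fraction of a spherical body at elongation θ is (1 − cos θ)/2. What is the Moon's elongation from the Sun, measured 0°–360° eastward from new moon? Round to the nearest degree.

Invert f = (1 − cos θ)/2 to get cos θ = 1 − 2(0.48) = 0.040, hence θ₀ = arccos 0.040 = 87.7°.
Before full moon the principal value applies: θ = 87.7°.

88°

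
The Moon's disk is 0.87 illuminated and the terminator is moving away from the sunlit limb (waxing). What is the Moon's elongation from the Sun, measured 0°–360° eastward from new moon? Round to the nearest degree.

138°

Invert f = (1 − cos θ)/2 to get cos θ = 1 − 2(0.87) = -0.740, hence θ₀ = arccos -0.740 = 137.7°.
The Moon is waxing (0°–180°), so θ = 137.7° directly.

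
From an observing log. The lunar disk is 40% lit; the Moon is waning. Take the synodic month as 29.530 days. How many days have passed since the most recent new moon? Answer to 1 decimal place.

Invert f = (1 − cos θ)/2 to get cos θ = 1 − 2(0.40) = 0.200, hence θ₀ = arccos 0.200 = 78.5°.
Waning ⇒ past full, so θ = 360° − 78.5° = 281.5°.
Age = 29.530 × 281.5°/360° ≈ 23.09 days.

23.1 days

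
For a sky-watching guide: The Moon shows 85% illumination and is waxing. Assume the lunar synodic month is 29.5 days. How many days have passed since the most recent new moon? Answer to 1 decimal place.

Invert f = (1 − cos θ)/2 to get cos θ = 1 − 2(0.85) = -0.700, hence θ₀ = arccos -0.700 = 134.4°.
Before full moon the principal value applies: θ = 134.4°.
Age = 29.5 × 134.4°/360° ≈ 11.02 days.

11.0 days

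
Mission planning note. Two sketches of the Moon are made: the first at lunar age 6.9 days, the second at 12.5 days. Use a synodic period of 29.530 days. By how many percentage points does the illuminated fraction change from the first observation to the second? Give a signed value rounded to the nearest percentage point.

θ₁ = 360° × 6.9/29.530 = 84.1°, f₁ = (1 − cos θ₁)/2 = 0.449.
θ₂ = 360° × 12.5/29.530 = 152.4°, f₂ = (1 − cos θ₂)/2 = 0.943.
Change = f₂ − f₁ = +0.494 → +49 percentage points.

+49 percentage points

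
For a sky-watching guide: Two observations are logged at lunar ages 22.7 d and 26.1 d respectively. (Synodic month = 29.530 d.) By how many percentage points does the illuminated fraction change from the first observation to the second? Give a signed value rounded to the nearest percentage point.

-31 percentage points

First observation: θ = 360°·22.7/29.530 = 276.7°, so f = 0.441.
Second observation: θ = 318.2°, f = 0.127.
Δf = 0.127 − 0.441 = -0.314, i.e. -31 pp.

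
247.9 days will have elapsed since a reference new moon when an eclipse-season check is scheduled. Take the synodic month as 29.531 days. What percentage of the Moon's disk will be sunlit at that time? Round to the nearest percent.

247.9 d spans 8 complete synodic months (8 × 29.531 = 236.25 d) plus 11.65 d.
Elongation θ = 360° × 11.65/29.531 ≈ 142.0°.
cos 142.0° = (-0.788), so f = (1 − (-0.788))/2 = 0.894, so 89%.

89%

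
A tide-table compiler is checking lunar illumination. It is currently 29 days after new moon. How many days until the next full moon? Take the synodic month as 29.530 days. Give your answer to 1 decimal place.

Full moon occurs at elongation 180°, i.e. at age 29.530 × 180/360 = 14.765 d.
This lunation's full moon (14.765 d) has passed, so add one period: 44.295 − 29 = 15.295 days.

15.3 days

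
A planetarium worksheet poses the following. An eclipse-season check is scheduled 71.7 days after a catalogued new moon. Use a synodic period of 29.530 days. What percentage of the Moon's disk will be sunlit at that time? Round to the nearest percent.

95%

71.7/29.530 = 2.428 lunations, so 2 complete cycles and 12.64 d into the next.
Phase angle: θ = 360°·(12.64 d)/(29.530 d) = 154.1°.
cos 154.1° = (-0.900), so f = (1 − (-0.900))/2 = 0.950, so 95%.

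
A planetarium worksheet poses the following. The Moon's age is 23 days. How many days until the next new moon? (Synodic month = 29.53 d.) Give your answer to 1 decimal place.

One full lunation from the last new moon is 29.53 d; remaining = 29.53 − 23 = 6.530 d.

6.5 days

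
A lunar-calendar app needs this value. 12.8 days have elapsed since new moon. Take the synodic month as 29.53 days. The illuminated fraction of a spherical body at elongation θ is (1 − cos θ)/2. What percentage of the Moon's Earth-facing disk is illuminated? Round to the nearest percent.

Phase angle: θ = 360°·(12.8 d)/(29.53 d) = 156.0°.
With cos θ = (-0.914), the lit fraction is (1 − (-0.914))/2 ≈ 0.957, so 96%.

96%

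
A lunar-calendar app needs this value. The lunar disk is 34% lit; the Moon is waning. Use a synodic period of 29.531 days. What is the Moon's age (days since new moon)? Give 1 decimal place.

23.7 days

From f = (1 − cos θ)/2: cos θ = 1 − 2×0.34 = 0.320; arccos → 71.3°.
A waning Moon lies in 180°–360°, so θ = 360° − 71.3° = 288.7°.
At 360°/29.531 d per day, 288.7° corresponds to 23.68 days.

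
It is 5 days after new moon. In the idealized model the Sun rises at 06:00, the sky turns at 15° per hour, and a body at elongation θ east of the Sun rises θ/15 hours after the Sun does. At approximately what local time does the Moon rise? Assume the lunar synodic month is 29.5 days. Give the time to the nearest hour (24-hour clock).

10:00

Elongation θ = 360° × 5/29.5 ≈ 61.0°.
The Moon trails the Sun by θ/15 = 61.0/15 ≈ 4.07 hours.
06:00 + 4.07 h ≈ 10:04 → 10:00 to the nearest hour.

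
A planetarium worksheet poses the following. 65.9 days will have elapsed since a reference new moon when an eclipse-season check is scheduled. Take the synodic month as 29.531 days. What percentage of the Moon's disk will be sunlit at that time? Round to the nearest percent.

65.9/29.531 = 2.232 lunations, so 2 complete cycles and 6.84 d into the next.
The Moon has covered 6.84/29.531 of its cycle, so θ ≈ 360° × 6.84/29.531 = 83.4°.
cos 83.4° = 0.116, so f = (1 − 0.116)/2 = 0.442, so 44%.

44%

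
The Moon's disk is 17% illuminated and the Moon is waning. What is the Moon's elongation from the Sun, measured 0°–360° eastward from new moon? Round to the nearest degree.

cos θ = 1 − 2f = 0.660, giving a principal value of 48.7°.
Since the Moon is past full (waning), take the reflex angle: θ = 360° − 48.7° = 311.3°.

311°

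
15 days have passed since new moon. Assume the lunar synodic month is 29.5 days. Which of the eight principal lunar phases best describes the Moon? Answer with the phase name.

full moon

At 15/29.5 of the cycle, θ ≈ 183° — the full moon range.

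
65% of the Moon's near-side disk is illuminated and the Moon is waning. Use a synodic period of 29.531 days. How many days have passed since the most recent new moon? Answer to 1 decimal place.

20.7 days

Invert f = (1 − cos θ)/2 to get cos θ = 1 − 2(0.65) = -0.300, hence θ₀ = arccos -0.300 = 107.5°.
Since the Moon is past full (waning), take the reflex angle: θ = 360° − 107.5° = 252.5°.
That fraction of the synodic month is 252.5/360 × 29.531 d ≈ 20.72 d.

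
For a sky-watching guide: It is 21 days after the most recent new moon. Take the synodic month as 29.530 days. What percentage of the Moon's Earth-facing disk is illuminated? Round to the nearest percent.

62%

Elongation θ = 360° × 21/29.530 ≈ 256.0°.
Illuminated fraction = (1 − cos 256.0°)/2 = (1 − (-0.242))/2 ≈ 0.621, so 62%.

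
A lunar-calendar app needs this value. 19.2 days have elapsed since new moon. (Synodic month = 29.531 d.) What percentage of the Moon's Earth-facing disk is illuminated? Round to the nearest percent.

Phase angle: θ = 360°·(19.2 d)/(29.531 d) = 234.1°.
cos 234.1° = (-0.587), so f = (1 − (-0.587))/2 = 0.793, so 79%.

79%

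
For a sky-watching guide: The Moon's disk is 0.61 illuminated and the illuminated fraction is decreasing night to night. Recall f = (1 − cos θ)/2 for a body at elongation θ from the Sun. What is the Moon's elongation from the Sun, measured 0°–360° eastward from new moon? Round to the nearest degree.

Invert f = (1 − cos θ)/2 to get cos θ = 1 − 2(0.61) = -0.220, hence θ₀ = arccos -0.220 = 102.7°.
Since the Moon is past full (waning), take the reflex angle: θ = 360° − 102.7° = 257.3°.

257°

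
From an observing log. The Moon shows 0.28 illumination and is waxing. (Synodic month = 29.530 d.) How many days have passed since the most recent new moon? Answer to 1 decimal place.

5.2 days

Invert f = (1 − cos θ)/2 to get cos θ = 1 − 2(0.28) = 0.440, hence θ₀ = arccos 0.440 = 63.9°.
Waxing ⇒ before full, so θ = 63.9°.
Age = 29.530 × 63.9°/360° ≈ 5.24 days.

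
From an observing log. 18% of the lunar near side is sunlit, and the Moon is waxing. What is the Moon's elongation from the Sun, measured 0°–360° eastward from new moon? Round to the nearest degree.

From f = (1 − cos θ)/2: cos θ = 1 − 2×0.18 = 0.640; arccos → 50.2°.
Waxing ⇒ before full, so θ = 50.2°.

50°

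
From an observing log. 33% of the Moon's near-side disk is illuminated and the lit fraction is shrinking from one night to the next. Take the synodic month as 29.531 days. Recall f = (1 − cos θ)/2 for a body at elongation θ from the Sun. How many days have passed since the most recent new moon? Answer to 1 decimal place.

23.8 days

Invert f = (1 − cos θ)/2 to get cos θ = 1 − 2(0.33) = 0.340, hence θ₀ = arccos 0.340 = 70.1°.
Waning ⇒ past full, so θ = 360° − 70.1° = 289.9°.
That fraction of the synodic month is 289.9/360 × 29.531 d ≈ 23.78 d.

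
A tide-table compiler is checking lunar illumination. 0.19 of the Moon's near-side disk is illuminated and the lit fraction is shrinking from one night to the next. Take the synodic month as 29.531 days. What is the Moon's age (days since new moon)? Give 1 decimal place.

Invert f = (1 − cos θ)/2 to get cos θ = 1 − 2(0.19) = 0.620, hence θ₀ = arccos 0.620 = 51.7°.
A waning Moon lies in 180°–360°, so θ = 360° − 51.7° = 308.3°.
That fraction of the synodic month is 308.3/360 × 29.531 d ≈ 25.29 d.

25.3 days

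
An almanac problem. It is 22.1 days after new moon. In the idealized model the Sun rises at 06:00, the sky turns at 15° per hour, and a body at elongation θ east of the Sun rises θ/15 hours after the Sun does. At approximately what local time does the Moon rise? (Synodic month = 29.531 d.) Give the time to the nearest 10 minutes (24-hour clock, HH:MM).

00:00

The Moon has covered 22.1/29.531 of its cycle, so θ ≈ 360° × 22.1/29.531 = 269.4°.
At 15° of sky rotation per hour, 269.4° corresponds to a 17.96 h lag.
06:00 + 17.961 h ≈ 23:58 → 00:00 to the nearest ten minutes.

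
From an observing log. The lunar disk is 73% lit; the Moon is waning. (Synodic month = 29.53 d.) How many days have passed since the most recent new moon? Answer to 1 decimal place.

19.9 days

cos θ = 1 − 2f = -0.460, giving a principal value of 117.4°.
Since the Moon is past full (waning), take the reflex angle: θ = 360° − 117.4° = 242.6°.
Age = 29.53 × 242.6°/360° ≈ 19.90 days.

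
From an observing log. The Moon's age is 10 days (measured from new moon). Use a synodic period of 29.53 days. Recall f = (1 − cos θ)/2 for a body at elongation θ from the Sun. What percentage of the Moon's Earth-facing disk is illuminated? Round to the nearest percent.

Elongation θ = 360° × 10/29.53 ≈ 121.9°.
cos 121.9° = (-0.529), so f = (1 − (-0.529))/2 = 0.764, so 76%.

76%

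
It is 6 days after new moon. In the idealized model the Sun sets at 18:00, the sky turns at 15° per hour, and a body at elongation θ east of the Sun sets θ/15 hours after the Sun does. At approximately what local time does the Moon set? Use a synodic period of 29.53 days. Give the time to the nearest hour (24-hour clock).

The Moon has covered 6/29.53 of its cycle, so θ ≈ 360° × 6/29.53 = 73.1°.
The Moon trails the Sun by θ/15 = 73.1/15 ≈ 4.88 hours.
18:00 + 4.88 h ≈ 22:53 → 23:00 to the nearest hour.

23:00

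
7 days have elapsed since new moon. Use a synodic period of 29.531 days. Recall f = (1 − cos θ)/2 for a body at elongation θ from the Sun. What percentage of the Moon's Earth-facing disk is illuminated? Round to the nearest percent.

The Moon has covered 7/29.531 of its cycle, so θ ≈ 360° × 7/29.531 = 85.3°.
cos 85.3° = 0.081, so f = (1 − 0.081)/2 = 0.459, so 46%.

46%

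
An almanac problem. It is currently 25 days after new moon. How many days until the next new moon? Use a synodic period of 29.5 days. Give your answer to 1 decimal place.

One full lunation from the last new moon is 29.5 d; remaining = 29.5 − 25 = 4.500 d.

4.5 days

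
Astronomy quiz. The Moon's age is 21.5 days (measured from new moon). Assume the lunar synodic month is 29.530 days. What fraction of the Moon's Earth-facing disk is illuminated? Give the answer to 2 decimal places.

Phase angle: θ = 360°·(21.5 d)/(29.530 d) = 262.1°.
cos 262.1° = (-0.137), so f = (1 − (-0.137))/2 = 0.569.

0.57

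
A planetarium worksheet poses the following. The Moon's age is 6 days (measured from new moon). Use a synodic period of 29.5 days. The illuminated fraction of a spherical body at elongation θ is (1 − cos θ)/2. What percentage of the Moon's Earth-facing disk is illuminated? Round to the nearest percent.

36%

Phase angle: θ = 360°·(6 d)/(29.5 d) = 73.2°.
With cos θ = 0.289, the lit fraction is (1 − 0.289)/2 ≈ 0.356, so 36%.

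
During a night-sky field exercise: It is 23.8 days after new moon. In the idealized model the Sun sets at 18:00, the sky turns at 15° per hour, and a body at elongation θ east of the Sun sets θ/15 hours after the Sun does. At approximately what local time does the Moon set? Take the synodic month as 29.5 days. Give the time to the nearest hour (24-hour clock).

The Moon has covered 23.8/29.5 of its cycle, so θ ≈ 360° × 23.8/29.5 = 290.4°.
Delay after the Sun = 290.4° / (15°/h) ≈ 19.36 h.
18:00 + 19.36 h ≈ 13:22 → 13:00 to the nearest hour.

13:00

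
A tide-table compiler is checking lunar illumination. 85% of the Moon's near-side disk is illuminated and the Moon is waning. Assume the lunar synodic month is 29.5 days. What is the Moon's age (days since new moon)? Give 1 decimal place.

From f = (1 − cos θ)/2: cos θ = 1 − 2×0.85 = -0.700; arccos → 134.4°.
Waning ⇒ past full, so θ = 360° − 134.4° = 225.6°.
Age = 29.5 × 225.6°/360° ≈ 18.48 days.

18.5 days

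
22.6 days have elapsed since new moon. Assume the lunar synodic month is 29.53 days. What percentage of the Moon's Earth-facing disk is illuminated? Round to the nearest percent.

45%

The Moon has covered 22.6/29.53 of its cycle, so θ ≈ 360° × 22.6/29.53 = 275.5°.
cos 275.5° = 0.096, so f = (1 − 0.096)/2 = 0.452, so 45%.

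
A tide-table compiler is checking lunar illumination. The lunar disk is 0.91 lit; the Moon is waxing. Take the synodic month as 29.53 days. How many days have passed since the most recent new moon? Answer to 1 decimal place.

cos θ = 1 − 2f = -0.820, giving a principal value of 145.1°.
Before full moon the principal value applies: θ = 145.1°.
At 360°/29.53 d per day, 145.1° corresponds to 11.90 days.

11.9 days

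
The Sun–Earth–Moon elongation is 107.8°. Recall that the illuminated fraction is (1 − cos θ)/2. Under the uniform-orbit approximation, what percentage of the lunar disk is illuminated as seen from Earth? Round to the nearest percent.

65%

f = (1 − cos 107.8°)/2 = (1 − (-0.306))/2 ≈ 0.653, i.e. 65%.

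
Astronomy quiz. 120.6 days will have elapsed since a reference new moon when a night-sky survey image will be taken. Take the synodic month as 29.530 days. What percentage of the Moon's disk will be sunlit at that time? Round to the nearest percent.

7%

120.6/29.530 = 4.084 lunations, so 4 complete cycles and 2.48 d into the next.
Elongation θ = 360° × 2.48/29.530 ≈ 30.2°.
With cos θ = 0.864, the lit fraction is (1 − 0.864)/2 ≈ 0.068, so 7%.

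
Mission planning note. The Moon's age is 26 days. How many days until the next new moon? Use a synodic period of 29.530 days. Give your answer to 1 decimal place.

3.5 days

The next new moon completes the synodic month: 29.530 − 26 = 3.530 days.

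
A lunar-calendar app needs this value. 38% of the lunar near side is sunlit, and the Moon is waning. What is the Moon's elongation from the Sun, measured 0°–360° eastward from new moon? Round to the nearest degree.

284°

Invert f = (1 − cos θ)/2 to get cos θ = 1 − 2(0.38) = 0.240, hence θ₀ = arccos 0.240 = 76.1°.
Waning ⇒ past full, so θ = 360° − 76.1° = 283.9°.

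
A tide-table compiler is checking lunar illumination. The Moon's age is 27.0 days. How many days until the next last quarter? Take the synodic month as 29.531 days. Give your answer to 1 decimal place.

Last quarter is 0.75 of the way through the cycle: age 0.75 × 29.531 = 22.148 d.
This lunation's last quarter (22.148 d) has passed, so add one period: 51.679 − 27.0 = 24.679 days.

24.7 days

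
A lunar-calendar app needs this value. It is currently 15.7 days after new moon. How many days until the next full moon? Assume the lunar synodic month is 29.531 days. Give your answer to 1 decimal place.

28.6 days

Full moon occurs at elongation 180°, i.e. at age 29.531 × 180/360 = 14.765 d.
This lunation's full moon (14.765 d) has passed, so add one period: 44.296 − 15.7 = 28.596 days.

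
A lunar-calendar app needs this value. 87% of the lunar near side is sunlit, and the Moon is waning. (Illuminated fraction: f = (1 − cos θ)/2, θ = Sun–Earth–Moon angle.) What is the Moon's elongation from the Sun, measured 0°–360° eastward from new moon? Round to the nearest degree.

From f = (1 − cos θ)/2: cos θ = 1 − 2×0.87 = -0.740; arccos → 137.7°.
Since the Moon is past full (waning), take the reflex angle: θ = 360° − 137.7° = 222.3°.

222°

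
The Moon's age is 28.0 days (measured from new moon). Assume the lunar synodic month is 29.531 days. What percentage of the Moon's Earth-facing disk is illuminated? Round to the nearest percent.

3%

Phase angle: θ = 360°·(28.0 d)/(29.531 d) = 341.3°.
Illuminated fraction = (1 − cos 341.3°)/2 = (1 − 0.947)/2 ≈ 0.026, so 3%.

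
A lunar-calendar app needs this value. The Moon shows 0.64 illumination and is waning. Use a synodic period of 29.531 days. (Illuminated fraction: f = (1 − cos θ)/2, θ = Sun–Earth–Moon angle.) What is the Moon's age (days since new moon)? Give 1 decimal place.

20.8 days

Invert f = (1 − cos θ)/2 to get cos θ = 1 − 2(0.64) = -0.280, hence θ₀ = arccos -0.280 = 106.3°.
Waning ⇒ past full, so θ = 360° − 106.3° = 253.7°.
That fraction of the synodic month is 253.7/360 × 29.531 d ≈ 20.81 d.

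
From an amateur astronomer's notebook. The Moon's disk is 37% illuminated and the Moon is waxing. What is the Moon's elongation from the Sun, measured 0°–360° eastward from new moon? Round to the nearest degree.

75°

From f = (1 − cos θ)/2: cos θ = 1 − 2×0.37 = 0.260; arccos → 74.9°.
Before full moon the principal value applies: θ = 74.9°.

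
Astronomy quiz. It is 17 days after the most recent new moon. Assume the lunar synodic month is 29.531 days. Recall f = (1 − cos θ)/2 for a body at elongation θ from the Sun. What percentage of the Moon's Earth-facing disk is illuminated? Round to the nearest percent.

Phase angle: θ = 360°·(17 d)/(29.531 d) = 207.2°.
cos 207.2° = (-0.889), so f = (1 − (-0.889))/2 = 0.945, so 94%.

94%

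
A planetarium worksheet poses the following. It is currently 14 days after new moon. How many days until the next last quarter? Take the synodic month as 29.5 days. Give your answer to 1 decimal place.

8.1 days

Last quarter is 0.75 of the way through the cycle: age 0.75 × 29.5 = 22.125 d.
So 8.125 days remain (22.125 − 14).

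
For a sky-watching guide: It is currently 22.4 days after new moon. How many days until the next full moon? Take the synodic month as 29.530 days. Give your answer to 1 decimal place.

21.9 days

Full moon occurs at elongation 180°, i.e. at age 29.530 × 180/360 = 14.765 d.
This lunation's full moon (14.765 d) has passed, so add one period: 44.295 − 22.4 = 21.895 days.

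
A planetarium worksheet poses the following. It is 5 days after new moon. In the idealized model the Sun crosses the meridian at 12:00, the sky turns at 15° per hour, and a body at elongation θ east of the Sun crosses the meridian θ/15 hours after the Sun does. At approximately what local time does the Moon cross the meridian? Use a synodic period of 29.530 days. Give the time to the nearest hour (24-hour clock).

16:00

Phase angle: θ = 360°·(5 d)/(29.530 d) = 61.0°.
At 15° of sky rotation per hour, 61.0° corresponds to a 4.06 h lag.
12:00 + 4.06 h ≈ 16:04 → 16:00 to the nearest hour.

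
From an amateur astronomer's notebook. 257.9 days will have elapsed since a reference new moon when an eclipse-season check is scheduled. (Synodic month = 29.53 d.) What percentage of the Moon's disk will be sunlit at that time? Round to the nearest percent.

257.9/29.53 = 8.733 lunations, so 8 complete cycles and 21.66 d into the next.
Phase angle: θ = 360°·(21.66 d)/(29.53 d) = 264.1°.
Illuminated fraction = (1 − cos 264.1°)/2 = (1 − (-0.104))/2 ≈ 0.552, so 55%.

55%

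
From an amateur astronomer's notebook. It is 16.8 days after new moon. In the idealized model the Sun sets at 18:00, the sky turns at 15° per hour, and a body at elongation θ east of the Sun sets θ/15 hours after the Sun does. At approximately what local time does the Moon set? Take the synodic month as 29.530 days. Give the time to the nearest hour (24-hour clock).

08:00

Phase angle: θ = 360°·(16.8 d)/(29.530 d) = 204.8°.
At 15° of sky rotation per hour, 204.8° corresponds to a 13.65 h lag.
18:00 + 13.65 h ≈ 07:39 → 08:00 to the nearest hour.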